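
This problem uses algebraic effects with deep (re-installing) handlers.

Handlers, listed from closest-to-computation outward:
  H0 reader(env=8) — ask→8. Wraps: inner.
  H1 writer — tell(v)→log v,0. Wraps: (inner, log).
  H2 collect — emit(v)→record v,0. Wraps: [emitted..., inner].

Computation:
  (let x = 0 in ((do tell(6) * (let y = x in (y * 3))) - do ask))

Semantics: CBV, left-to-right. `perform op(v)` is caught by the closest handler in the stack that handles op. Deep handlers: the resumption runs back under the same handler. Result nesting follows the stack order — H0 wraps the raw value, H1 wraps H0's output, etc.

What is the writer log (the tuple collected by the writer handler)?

Answer: (6)

Evaluation trace:
tell(6) @ H1 ⇒ log+=6
ask @ H0 ⇒ 8
H0 returns -8
H1 returns (-8, (6))
H2 returns [(-8, (6))]
= [(-8, (6))]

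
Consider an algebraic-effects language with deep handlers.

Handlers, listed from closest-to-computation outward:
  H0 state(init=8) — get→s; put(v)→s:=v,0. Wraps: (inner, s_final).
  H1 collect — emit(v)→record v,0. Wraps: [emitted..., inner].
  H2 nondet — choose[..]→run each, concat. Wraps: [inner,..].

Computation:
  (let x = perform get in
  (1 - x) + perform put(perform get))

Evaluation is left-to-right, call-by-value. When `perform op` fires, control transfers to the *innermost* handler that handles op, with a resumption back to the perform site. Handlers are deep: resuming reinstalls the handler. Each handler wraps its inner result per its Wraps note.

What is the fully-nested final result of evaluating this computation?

Answer: [[(-7, 8)]]

Step-by-step:
get @ H0 ⇒ 8
get @ H0 ⇒ 8
put(8) @ H0 ⇒ s:=8
H0 returns (-7, 8)
H1 returns [(-7, 8)]
H2 returns [[(-7, 8)]]
= [[(-7, 8)]]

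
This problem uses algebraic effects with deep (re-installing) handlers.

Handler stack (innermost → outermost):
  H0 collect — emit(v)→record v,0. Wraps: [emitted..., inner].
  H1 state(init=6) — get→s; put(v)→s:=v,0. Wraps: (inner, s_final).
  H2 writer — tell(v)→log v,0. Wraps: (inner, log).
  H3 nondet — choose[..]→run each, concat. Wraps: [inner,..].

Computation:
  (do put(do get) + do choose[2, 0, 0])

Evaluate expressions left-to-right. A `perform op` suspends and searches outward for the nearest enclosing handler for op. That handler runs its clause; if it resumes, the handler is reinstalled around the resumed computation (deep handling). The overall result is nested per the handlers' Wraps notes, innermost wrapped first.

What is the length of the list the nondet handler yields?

Evaluation trace:
get @ H1 ⇒ 6
put(6) @ H1 ⇒ s:=6
choose[2, 0, 0] @ H3
  branch[0] choose=2:
    H0 returns [2]
    H1 returns ([2], 6)
    H2 returns (([2], 6), ())
    H3 returns [(([2], 6), ())]
  branch[1] choose=0:
    H0 returns [0]
    H1 returns ([0], 6)
    H2 returns (([0], 6), ())
    H3 returns [(([0], 6), ())]
  branch[2] choose=0:
    H0 returns [0]
    H1 returns ([0], 6)
    H2 returns (([0], 6), ())
    H3 returns [(([0], 6), ())]
= [(([2], 6), ()), (([0], 6), ()), (([0], 6), ())]

Answer: 3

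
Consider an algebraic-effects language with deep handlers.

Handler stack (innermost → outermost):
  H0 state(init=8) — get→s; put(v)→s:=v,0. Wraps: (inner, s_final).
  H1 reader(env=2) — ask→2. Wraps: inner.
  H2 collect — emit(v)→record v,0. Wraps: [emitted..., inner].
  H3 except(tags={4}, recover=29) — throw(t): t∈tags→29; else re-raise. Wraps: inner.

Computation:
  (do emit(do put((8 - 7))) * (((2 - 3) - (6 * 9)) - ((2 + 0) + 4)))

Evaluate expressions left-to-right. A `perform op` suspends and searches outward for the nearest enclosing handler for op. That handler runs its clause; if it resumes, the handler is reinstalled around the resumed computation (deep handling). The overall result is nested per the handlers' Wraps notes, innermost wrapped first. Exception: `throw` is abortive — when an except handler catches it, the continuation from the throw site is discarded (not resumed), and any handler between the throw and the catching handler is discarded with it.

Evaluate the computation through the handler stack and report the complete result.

Answer: [0, (0, 1)]

Step-by-step:
put(1) @ H0 ⇒ s:=1
emit(0) @ H2 ⇒ out+=0
H0 returns (0, 1)
H1 returns (0, 1)
H2 returns [0, (0, 1)]
H3 returns [0, (0, 1)]
= [0, (0, 1)]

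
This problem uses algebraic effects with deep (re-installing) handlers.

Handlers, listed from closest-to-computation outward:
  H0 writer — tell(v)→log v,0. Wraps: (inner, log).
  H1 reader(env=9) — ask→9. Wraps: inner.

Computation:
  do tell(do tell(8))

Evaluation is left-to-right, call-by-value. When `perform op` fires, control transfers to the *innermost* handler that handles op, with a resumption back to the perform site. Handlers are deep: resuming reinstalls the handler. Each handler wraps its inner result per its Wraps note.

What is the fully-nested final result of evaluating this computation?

Working:
tell(8) @ H0 ⇒ log+=8
tell(0) @ H0 ⇒ log+=0
H0 returns (0, (8, 0))
H1 returns (0, (8, 0))
= (0, (8, 0))

Answer: (0, (8, 0))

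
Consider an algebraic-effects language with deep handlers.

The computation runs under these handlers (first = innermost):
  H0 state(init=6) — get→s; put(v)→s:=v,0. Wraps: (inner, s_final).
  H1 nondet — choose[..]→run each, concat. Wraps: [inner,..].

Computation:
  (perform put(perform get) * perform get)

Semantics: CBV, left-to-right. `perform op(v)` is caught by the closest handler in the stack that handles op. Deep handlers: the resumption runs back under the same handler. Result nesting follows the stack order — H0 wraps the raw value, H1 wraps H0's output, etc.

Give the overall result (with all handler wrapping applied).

Answer: [(0, 6)]

Working:
get @ H0 ⇒ 6
put(6) @ H0 ⇒ s:=6
get @ H0 ⇒ 6
H0 returns (0, 6)
H1 returns [(0, 6)]
= [(0, 6)]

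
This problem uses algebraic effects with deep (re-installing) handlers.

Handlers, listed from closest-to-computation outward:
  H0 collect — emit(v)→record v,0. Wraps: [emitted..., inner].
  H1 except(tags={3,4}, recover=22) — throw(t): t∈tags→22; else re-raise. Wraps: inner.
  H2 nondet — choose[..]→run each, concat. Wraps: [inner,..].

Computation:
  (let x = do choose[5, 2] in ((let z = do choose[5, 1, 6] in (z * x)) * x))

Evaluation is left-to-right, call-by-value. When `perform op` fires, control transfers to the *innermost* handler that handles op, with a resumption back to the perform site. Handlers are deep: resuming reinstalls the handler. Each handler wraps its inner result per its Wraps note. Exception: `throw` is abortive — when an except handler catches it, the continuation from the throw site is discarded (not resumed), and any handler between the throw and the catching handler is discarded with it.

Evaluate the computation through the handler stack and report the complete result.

Evaluation trace:
choose[5, 2] @ H2
  branch[0] choose=5:
    choose[5, 1, 6] @ H2
      branch[0] choose=5:
        H0 returns [125]
        H1 returns [125]
        H2 returns [[125]]
      branch[1] choose=1:
        H0 returns [25]
        H1 returns [25]
        H2 returns [[25]]
      branch[2] choose=6:
        H0 returns [150]
        H1 returns [150]
        H2 returns [[150]]
  branch[1] choose=2:
    choose[5, 1, 6] @ H2
      branch[0] choose=5:
        H0 returns [20]
        H1 returns [20]
        H2 returns [[20]]
      branch[1] choose=1:
        H0 returns [4]
        H1 returns [4]
        H2 returns [[4]]
      branch[2] choose=6:
        H0 returns [24]
        H1 returns [24]
        H2 returns [[24]]
= [[125], [25], [150], [20], [4], [24]]

Answer: [[125], [25], [150], [20], [4], [24]]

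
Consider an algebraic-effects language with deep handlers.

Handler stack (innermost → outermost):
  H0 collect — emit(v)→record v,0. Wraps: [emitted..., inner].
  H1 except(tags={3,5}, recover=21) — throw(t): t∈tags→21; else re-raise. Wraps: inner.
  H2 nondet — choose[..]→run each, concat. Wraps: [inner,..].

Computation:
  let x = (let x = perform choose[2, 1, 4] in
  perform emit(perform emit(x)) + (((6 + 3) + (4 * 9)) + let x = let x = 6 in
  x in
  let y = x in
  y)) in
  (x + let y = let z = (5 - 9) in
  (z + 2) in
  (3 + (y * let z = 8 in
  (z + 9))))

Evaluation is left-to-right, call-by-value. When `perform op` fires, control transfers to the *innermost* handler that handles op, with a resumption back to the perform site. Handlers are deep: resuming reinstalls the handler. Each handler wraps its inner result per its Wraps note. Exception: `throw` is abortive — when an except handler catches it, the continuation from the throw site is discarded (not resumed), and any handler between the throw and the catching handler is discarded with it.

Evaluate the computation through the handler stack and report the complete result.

Evaluation trace:
choose[2, 1, 4] @ H2
  branch[0] choose=2:
    emit(2) @ H0 ⇒ out+=2
    emit(0) @ H0 ⇒ out+=0
    H0 returns [2, 0, 20]
    H1 returns [2, 0, 20]
    H2 returns [[2, 0, 20]]
  branch[1] choose=1:
    emit(1) @ H0 ⇒ out+=1
    emit(0) @ H0 ⇒ out+=0
    H0 returns [1, 0, 20]
    H1 returns [1, 0, 20]
    H2 returns [[1, 0, 20]]
  branch[2] choose=4:
    emit(4) @ H0 ⇒ out+=4
    emit(0) @ H0 ⇒ out+=0
    H0 returns [4, 0, 20]
    H1 returns [4, 0, 20]
    H2 returns [[4, 0, 20]]
= [[2, 0, 20], [1, 0, 20], [4, 0, 20]]

Answer: [[2, 0, 20], [1, 0, 20], [4, 0, 20]]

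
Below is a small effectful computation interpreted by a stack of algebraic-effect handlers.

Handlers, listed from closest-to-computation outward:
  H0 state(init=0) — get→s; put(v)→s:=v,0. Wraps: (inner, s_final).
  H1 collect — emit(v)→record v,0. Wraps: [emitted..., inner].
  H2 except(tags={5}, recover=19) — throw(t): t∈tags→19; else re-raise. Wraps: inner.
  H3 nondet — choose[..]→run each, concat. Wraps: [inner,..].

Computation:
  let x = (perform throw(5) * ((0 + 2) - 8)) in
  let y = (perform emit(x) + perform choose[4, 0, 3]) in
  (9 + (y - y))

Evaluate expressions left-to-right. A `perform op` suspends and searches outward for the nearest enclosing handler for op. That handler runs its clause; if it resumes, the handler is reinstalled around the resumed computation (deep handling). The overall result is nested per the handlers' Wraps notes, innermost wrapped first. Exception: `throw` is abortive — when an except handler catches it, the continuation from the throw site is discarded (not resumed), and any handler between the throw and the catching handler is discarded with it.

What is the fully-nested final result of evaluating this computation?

Step-by-step:
throw(5) @ H2 caught ⇒ 19
H3 returns [19]
= [19]

Answer: [19]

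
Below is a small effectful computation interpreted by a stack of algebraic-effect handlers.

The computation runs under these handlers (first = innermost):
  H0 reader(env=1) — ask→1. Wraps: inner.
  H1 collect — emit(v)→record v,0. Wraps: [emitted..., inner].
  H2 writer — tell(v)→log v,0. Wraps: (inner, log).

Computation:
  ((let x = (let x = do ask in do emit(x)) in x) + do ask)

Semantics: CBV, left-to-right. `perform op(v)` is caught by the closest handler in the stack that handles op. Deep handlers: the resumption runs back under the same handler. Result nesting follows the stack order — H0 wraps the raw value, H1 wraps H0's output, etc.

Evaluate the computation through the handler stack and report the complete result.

Answer: ([1, 1], ())

Working:
ask @ H0 ⇒ 1
emit(1) @ H1 ⇒ out+=1
ask @ H0 ⇒ 1
H0 returns 1
H1 returns [1, 1]
H2 returns ([1, 1], ())
= ([1, 1], ())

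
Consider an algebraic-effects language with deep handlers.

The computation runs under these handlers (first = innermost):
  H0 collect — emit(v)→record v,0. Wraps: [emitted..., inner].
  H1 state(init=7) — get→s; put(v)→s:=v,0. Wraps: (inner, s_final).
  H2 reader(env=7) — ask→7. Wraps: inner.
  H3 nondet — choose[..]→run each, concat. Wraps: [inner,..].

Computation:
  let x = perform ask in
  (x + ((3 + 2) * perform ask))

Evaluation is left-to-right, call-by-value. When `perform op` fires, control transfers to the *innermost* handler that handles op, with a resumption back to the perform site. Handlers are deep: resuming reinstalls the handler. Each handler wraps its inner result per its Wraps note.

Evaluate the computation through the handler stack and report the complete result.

Step-by-step:
ask @ H2 ⇒ 7
ask @ H2 ⇒ 7
H0 returns [42]
H1 returns ([42], 7)
H2 returns ([42], 7)
H3 returns [([42], 7)]
= [([42], 7)]

Answer: [([42], 7)]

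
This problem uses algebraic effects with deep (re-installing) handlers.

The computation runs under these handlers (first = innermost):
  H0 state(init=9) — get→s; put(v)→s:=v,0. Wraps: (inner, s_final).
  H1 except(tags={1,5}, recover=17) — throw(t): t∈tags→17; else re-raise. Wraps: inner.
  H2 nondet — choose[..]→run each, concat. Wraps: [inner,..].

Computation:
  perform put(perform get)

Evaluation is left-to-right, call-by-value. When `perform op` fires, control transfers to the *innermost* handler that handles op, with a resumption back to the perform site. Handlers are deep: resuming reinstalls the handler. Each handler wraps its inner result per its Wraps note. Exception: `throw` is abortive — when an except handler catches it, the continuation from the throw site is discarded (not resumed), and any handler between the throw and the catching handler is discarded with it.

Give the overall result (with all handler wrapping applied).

Evaluation trace:
get @ H0 ⇒ 9
put(9) @ H0 ⇒ s:=9
H0 returns (0, 9)
H1 returns (0, 9)
H2 returns [(0, 9)]
= [(0, 9)]

Answer: [(0, 9)]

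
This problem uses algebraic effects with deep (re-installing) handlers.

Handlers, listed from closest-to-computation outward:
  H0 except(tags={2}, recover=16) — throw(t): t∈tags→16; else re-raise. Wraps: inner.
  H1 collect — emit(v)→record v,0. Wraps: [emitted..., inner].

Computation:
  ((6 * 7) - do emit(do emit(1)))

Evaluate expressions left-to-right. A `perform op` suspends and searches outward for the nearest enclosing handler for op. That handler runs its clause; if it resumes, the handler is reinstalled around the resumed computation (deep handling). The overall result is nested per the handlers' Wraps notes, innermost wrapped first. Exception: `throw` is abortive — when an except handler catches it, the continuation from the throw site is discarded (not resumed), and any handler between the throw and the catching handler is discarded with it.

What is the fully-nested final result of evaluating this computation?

Evaluation trace:
emit(1) @ H1 ⇒ out+=1
emit(0) @ H1 ⇒ out+=0
H0 returns 42
H1 returns [1, 0, 42]
= [1, 0, 42]

Answer: [1, 0, 42]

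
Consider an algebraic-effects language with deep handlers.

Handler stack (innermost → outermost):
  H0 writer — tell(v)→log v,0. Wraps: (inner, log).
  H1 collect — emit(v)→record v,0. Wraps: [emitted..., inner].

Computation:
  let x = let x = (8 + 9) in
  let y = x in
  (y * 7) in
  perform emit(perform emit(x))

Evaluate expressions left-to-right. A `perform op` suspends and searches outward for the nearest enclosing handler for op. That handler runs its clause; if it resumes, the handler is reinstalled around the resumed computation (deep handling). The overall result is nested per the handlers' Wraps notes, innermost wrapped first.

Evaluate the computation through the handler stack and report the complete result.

Evaluation trace:
emit(119) @ H1 ⇒ out+=119
emit(0) @ H1 ⇒ out+=0
H0 returns (0, ())
H1 returns [119, 0, (0, ())]
= [119, 0, (0, ())]

Answer: [119, 0, (0, ())]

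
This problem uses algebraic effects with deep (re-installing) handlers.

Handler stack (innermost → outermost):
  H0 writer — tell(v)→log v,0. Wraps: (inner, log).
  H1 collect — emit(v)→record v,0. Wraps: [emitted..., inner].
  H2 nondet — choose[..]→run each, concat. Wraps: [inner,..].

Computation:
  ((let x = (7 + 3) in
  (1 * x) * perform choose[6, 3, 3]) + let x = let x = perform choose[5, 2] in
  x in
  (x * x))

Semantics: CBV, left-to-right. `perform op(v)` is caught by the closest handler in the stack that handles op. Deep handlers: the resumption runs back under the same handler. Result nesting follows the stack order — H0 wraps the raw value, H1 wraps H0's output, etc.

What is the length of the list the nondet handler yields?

Evaluation trace:
choose[6, 3, 3] @ H2
  branch[0] choose=6:
    choose[5, 2] @ H2
      branch[0] choose=5:
        H0 returns (85, ())
        H1 returns [(85, ())]
        H2 returns [[(85, ())]]
      branch[1] choose=2:
        H0 returns (64, ())
        H1 returns [(64, ())]
        H2 returns [[(64, ())]]
  branch[1] choose=3:
    choose[5, 2] @ H2
      branch[0] choose=5:
        H0 returns (55, ())
        H1 returns [(55, ())]
        H2 returns [[(55, ())]]
      branch[1] choose=2:
        H0 returns (34, ())
        H1 returns [(34, ())]
        H2 returns [[(34, ())]]
  branch[2] choose=3:
    choose[5, 2] @ H2
      branch[0] choose=5:
        H0 returns (55, ())
        H1 returns [(55, ())]
        H2 returns [[(55, ())]]
      branch[1] choose=2:
        H0 returns (34, ())
        H1 returns [(34, ())]
        H2 returns [[(34, ())]]
= [[(85, ())], [(64, ())], [(55, ())], [(34, ())], [(55, ())], [(34, ())]]

Answer: 6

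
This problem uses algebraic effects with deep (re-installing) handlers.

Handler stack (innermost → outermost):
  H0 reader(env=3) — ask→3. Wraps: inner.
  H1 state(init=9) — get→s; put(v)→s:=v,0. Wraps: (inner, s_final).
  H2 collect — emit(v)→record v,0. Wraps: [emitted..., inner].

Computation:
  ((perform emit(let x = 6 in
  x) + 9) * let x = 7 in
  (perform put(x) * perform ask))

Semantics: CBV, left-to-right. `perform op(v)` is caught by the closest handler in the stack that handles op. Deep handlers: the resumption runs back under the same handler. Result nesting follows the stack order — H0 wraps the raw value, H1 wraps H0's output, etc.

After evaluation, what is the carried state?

Answer: 7

Step-by-step:
emit(6) @ H2 ⇒ out+=6
put(7) @ H1 ⇒ s:=7
ask @ H0 ⇒ 3
H0 returns 0
H1 returns (0, 7)
H2 returns [6, (0, 7)]
= [6, (0, 7)]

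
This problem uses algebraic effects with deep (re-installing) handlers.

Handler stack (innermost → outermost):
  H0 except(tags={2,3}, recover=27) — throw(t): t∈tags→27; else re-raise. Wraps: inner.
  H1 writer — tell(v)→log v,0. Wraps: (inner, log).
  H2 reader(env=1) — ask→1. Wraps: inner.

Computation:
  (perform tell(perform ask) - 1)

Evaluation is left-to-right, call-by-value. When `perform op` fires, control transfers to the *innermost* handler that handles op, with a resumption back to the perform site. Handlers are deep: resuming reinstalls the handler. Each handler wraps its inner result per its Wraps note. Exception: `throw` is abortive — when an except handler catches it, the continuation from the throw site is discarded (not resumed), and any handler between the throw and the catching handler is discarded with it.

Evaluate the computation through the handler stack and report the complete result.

Answer: (-1, (1))

Evaluation trace:
ask @ H2 ⇒ 1
tell(1) @ H1 ⇒ log+=1
H0 returns -1
H1 returns (-1, (1))
H2 returns (-1, (1))
= (-1, (1))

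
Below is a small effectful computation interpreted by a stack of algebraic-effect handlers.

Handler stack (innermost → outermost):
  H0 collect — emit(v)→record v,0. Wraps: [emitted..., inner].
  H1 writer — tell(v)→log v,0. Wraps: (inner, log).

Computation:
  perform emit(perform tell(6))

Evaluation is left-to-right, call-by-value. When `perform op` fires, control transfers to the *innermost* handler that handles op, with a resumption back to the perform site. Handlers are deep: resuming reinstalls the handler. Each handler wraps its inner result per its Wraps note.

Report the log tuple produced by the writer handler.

Answer: (6)

Evaluation trace:
tell(6) @ H1 ⇒ log+=6
emit(0) @ H0 ⇒ out+=0
H0 returns [0, 0]
H1 returns ([0, 0], (6))
= ([0, 0], (6))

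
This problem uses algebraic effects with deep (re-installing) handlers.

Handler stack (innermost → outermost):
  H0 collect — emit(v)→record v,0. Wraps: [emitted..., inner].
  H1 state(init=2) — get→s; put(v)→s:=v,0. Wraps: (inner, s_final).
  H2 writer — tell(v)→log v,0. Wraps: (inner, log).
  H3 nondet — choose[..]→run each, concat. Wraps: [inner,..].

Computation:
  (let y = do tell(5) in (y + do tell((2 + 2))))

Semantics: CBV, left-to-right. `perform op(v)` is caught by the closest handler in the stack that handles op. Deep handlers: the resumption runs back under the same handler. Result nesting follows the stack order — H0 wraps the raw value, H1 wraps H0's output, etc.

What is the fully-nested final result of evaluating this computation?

Answer: [(([0], 2), (5, 4))]

Step-by-step:
tell(5) @ H2 ⇒ log+=5
tell(4) @ H2 ⇒ log+=4
H0 returns [0]
H1 returns ([0], 2)
H2 returns (([0], 2), (5, 4))
H3 returns [(([0], 2), (5, 4))]
= [(([0], 2), (5, 4))]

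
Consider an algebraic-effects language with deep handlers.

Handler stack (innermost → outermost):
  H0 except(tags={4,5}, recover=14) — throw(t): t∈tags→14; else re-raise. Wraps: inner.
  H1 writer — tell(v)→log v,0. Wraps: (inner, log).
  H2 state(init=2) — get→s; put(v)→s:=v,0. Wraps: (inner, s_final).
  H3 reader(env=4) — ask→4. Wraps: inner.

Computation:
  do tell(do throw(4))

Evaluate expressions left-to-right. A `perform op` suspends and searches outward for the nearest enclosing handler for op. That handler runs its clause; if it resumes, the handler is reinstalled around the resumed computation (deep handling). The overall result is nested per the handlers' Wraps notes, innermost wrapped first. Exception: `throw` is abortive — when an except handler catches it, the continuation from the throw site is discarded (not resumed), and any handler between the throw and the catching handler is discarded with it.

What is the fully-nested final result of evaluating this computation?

Answer: ((14, ()), 2)

Step-by-step:
throw(4) @ H0 caught ⇒ 14
H1 returns (14, ())
H2 returns ((14, ()), 2)
H3 returns ((14, ()), 2)
= ((14, ()), 2)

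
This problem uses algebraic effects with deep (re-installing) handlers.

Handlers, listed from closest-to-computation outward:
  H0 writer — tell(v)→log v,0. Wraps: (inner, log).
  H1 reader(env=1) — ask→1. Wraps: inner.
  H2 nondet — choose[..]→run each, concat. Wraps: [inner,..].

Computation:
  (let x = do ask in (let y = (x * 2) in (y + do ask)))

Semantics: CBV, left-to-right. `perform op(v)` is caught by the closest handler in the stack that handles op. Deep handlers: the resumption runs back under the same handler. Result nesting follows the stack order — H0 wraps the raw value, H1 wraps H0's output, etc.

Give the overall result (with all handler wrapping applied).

Evaluation trace:
ask @ H1 ⇒ 1
ask @ H1 ⇒ 1
H0 returns (3, ())
H1 returns (3, ())
H2 returns [(3, ())]
= [(3, ())]

Answer: [(3, ())]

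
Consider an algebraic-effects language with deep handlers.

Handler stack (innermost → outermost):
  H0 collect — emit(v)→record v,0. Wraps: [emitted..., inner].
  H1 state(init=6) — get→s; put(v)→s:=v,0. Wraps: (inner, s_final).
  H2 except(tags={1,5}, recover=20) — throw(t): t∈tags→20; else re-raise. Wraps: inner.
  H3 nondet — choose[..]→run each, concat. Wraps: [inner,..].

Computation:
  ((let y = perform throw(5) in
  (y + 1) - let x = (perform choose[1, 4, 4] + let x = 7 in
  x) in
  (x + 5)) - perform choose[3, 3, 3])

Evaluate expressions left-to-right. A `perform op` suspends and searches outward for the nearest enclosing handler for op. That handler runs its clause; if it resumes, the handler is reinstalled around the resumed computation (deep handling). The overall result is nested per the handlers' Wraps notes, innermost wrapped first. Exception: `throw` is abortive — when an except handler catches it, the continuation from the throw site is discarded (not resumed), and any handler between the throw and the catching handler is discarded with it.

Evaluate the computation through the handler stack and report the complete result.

Answer: [20]

Evaluation trace:
throw(5) @ H2 caught ⇒ 20
H3 returns [20]
= [20]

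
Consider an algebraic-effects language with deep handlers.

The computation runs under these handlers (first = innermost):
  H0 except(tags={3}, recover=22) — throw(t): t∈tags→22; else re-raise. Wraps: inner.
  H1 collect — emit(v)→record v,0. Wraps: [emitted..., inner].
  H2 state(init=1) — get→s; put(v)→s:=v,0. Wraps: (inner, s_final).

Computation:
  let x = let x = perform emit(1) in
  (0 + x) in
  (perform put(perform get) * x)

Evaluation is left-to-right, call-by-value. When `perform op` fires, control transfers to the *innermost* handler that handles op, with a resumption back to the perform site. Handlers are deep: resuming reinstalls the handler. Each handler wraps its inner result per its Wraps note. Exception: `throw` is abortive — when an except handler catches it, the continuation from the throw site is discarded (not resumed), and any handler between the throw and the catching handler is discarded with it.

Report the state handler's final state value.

Answer: 1

Working:
emit(1) @ H1 ⇒ out+=1
get @ H2 ⇒ 1
put(1) @ H2 ⇒ s:=1
H0 returns 0
H1 returns [1, 0]
H2 returns ([1, 0], 1)
= ([1, 0], 1)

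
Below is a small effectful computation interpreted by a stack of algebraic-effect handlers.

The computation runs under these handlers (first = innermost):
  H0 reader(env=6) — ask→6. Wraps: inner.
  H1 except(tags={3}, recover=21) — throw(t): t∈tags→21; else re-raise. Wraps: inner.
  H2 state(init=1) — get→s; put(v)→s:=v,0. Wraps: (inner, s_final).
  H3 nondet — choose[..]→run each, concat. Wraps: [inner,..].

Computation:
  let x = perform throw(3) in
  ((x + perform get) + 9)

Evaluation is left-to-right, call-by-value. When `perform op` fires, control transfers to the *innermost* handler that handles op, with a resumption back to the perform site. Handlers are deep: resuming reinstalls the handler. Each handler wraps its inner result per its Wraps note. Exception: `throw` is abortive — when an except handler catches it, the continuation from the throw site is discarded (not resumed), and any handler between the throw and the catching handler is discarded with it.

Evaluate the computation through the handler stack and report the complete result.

Answer: [(21, 1)]

Step-by-step:
throw(3) @ H1 caught ⇒ 21
H2 returns (21, 1)
H3 returns [(21, 1)]
= [(21, 1)]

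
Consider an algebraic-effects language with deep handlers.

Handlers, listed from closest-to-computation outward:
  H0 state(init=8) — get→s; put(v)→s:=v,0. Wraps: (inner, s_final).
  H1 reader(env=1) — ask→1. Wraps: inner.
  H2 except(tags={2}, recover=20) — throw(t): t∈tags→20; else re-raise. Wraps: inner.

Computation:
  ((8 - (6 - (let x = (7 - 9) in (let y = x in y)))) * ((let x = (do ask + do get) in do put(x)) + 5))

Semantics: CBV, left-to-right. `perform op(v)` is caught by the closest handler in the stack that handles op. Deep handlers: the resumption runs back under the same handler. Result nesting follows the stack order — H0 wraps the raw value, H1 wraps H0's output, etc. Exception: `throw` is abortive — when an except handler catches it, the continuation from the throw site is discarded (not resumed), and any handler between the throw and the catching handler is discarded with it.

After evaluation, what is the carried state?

Answer: 9

Working:
ask @ H1 ⇒ 1
get @ H0 ⇒ 8
put(9) @ H0 ⇒ s:=9
H0 returns (0, 9)
H1 returns (0, 9)
H2 returns (0, 9)
= (0, 9)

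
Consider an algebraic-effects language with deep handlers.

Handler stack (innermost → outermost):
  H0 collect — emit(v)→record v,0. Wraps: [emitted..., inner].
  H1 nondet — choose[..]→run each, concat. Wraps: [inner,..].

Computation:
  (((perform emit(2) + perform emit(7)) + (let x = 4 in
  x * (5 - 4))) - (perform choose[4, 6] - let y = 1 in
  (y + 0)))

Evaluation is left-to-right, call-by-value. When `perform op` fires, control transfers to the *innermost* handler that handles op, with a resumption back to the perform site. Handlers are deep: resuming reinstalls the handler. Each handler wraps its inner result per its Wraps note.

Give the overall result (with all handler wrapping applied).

Answer: [[2, 7, 1], [2, 7, -1]]

Step-by-step:
emit(2) @ H0 ⇒ out+=2
emit(7) @ H0 ⇒ out+=7
choose[4, 6] @ H1
  branch[0] choose=4:
    H0 returns [2, 7, 1]
    H1 returns [[2, 7, 1]]
  branch[1] choose=6:
    H0 returns [2, 7, -1]
    H1 returns [[2, 7, -1]]
= [[2, 7, 1], [2, 7, -1]]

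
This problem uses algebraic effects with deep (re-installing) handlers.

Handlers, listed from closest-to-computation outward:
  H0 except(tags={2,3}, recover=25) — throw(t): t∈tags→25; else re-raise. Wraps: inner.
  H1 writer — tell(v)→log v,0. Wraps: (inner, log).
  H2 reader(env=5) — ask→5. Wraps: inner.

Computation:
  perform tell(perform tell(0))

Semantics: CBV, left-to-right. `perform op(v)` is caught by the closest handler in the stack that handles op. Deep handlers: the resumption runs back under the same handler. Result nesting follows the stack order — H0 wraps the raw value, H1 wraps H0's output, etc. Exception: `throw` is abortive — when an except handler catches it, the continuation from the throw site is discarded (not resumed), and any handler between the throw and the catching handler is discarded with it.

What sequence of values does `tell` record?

Step-by-step:
tell(0) @ H1 ⇒ log+=0
tell(0) @ H1 ⇒ log+=0
H0 returns 0
H1 returns (0, (0, 0))
H2 returns (0, (0, 0))
= (0, (0, 0))

Answer: (0, 0)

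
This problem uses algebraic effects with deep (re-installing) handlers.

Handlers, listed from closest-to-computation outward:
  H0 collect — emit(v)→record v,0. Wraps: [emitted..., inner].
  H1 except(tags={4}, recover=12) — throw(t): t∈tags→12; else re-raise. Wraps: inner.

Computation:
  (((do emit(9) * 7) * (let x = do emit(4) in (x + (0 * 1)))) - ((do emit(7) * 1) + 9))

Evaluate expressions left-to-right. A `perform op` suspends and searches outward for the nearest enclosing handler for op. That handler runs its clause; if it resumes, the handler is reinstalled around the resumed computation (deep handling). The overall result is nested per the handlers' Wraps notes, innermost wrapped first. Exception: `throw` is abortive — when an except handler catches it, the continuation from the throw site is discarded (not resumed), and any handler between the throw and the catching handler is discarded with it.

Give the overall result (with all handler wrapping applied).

Answer: [9, 4, 7, -9]

Step-by-step:
emit(9) @ H0 ⇒ out+=9
emit(4) @ H0 ⇒ out+=4
emit(7) @ H0 ⇒ out+=7
H0 returns [9, 4, 7, -9]
H1 returns [9, 4, 7, -9]
= [9, 4, 7, -9]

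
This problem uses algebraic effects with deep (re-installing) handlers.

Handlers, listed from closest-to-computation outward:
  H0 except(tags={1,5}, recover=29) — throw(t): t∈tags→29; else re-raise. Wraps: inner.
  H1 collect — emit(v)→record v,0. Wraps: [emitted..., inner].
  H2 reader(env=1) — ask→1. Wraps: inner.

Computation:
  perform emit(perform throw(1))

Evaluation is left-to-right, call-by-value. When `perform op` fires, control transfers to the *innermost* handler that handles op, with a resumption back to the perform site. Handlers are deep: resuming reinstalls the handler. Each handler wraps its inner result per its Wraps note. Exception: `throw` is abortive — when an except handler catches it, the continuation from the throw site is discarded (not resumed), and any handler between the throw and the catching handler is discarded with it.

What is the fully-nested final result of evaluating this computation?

Working:
throw(1) @ H0 caught ⇒ 29
H1 returns [29]
H2 returns [29]
= [29]

Answer: [29]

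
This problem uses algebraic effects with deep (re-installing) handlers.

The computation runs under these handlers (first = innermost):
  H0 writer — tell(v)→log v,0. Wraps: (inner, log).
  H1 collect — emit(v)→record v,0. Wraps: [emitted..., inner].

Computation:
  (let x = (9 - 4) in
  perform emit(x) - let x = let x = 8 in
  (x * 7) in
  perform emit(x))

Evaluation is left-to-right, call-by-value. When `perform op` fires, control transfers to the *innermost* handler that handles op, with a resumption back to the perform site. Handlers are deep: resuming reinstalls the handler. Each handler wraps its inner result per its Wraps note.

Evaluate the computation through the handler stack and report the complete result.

Answer: [5, 56, (0, ())]

Working:
emit(5) @ H1 ⇒ out+=5
emit(56) @ H1 ⇒ out+=56
H0 returns (0, ())
H1 returns [5, 56, (0, ())]
= [5, 56, (0, ())]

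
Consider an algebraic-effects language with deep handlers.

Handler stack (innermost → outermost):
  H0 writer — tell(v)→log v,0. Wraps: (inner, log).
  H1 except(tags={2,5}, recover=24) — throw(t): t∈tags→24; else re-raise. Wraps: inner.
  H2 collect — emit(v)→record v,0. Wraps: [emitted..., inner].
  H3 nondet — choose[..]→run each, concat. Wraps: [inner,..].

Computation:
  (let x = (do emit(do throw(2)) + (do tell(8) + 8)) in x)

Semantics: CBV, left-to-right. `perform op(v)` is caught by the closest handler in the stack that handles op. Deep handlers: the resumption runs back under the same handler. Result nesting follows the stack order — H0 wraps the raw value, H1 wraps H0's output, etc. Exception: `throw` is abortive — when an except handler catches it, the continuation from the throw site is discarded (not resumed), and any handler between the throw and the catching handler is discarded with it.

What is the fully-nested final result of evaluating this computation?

Answer: [[24]]

Step-by-step:
throw(2) @ H1 caught ⇒ 24
H2 returns [24]
H3 returns [[24]]
= [[24]]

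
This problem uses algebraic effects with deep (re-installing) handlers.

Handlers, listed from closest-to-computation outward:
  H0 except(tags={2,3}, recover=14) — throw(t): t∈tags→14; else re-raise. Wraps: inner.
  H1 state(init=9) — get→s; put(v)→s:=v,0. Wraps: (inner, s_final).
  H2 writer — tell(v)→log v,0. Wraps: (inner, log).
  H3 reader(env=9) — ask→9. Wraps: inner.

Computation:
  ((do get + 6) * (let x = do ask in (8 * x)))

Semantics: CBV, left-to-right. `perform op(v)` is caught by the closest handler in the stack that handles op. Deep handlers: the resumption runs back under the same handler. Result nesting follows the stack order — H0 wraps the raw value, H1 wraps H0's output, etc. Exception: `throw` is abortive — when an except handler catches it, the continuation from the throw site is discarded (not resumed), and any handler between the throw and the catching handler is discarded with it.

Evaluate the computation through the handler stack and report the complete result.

Evaluation trace:
get @ H1 ⇒ 9
ask @ H3 ⇒ 9
H0 returns 1080
H1 returns (1080, 9)
H2 returns ((1080, 9), ())
H3 returns ((1080, 9), ())
= ((1080, 9), ())

Answer: ((1080, 9), ())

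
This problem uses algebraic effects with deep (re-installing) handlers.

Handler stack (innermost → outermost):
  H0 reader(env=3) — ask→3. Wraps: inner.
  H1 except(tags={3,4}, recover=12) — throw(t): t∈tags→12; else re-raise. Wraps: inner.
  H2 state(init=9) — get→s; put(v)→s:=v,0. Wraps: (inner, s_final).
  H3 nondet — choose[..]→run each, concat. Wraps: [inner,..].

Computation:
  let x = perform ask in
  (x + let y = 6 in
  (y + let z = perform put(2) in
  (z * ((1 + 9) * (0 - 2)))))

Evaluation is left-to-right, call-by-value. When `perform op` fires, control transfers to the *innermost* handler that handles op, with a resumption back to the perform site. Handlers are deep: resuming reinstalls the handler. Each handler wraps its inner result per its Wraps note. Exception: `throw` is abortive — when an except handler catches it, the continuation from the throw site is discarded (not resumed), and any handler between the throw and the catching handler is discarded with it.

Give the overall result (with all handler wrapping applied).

Evaluation trace:
ask @ H0 ⇒ 3
put(2) @ H2 ⇒ s:=2
H0 returns 9
H1 returns 9
H2 returns (9, 2)
H3 returns [(9, 2)]
= [(9, 2)]

Answer: [(9, 2)]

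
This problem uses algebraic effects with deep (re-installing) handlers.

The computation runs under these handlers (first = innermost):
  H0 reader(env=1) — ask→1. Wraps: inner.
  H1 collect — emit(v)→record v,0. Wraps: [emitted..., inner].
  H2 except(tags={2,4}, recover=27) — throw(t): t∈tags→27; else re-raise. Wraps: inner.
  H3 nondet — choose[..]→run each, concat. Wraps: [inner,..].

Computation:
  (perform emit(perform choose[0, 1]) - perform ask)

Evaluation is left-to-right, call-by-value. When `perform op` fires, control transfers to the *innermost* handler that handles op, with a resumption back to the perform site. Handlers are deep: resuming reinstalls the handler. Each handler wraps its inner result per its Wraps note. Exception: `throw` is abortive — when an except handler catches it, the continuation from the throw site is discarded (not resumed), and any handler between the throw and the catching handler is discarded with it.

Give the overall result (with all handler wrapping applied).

Answer: [[0, -1], [1, -1]]

Evaluation trace:
choose[0, 1] @ H3
  branch[0] choose=0:
    emit(0) @ H1 ⇒ out+=0
    ask @ H0 ⇒ 1
    H0 returns -1
    H1 returns [0, -1]
    H2 returns [0, -1]
    H3 returns [[0, -1]]
  branch[1] choose=1:
    emit(1) @ H1 ⇒ out+=1
    ask @ H0 ⇒ 1
    H0 returns -1
    H1 returns [1, -1]
    H2 returns [1, -1]
    H3 returns [[1, -1]]
= [[0, -1], [1, -1]]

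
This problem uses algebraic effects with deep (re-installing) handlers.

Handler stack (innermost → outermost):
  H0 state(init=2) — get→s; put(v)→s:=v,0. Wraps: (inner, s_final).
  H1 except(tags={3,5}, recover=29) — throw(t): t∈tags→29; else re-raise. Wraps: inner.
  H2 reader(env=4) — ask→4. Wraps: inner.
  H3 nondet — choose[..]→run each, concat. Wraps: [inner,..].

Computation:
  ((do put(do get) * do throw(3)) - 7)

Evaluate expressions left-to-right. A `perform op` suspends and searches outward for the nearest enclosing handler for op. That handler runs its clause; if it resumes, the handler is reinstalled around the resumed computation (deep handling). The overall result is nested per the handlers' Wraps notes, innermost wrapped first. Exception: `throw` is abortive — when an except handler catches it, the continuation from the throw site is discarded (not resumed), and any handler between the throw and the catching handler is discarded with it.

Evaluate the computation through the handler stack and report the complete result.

Answer: [29]

Evaluation trace:
get @ H0 ⇒ 2
put(2) @ H0 ⇒ s:=2
throw(3) @ H1 caught ⇒ 29
H2 returns 29
H3 returns [29]
= [29]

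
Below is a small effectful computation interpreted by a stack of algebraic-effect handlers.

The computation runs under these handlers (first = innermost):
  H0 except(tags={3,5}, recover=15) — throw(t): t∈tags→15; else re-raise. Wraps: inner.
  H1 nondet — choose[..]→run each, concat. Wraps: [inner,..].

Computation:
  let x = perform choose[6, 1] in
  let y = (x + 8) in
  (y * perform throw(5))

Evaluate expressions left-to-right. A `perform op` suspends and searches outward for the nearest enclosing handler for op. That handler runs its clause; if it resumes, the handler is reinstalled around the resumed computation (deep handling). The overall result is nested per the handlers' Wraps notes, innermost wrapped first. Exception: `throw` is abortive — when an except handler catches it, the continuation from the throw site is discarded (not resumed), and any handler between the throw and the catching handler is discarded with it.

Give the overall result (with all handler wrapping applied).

Working:
choose[6, 1] @ H1
  branch[0] choose=6:
    throw(5) @ H0 caught ⇒ 15
    H1 returns [15]
  branch[1] choose=1:
    throw(5) @ H0 caught ⇒ 15
    H1 returns [15]
= [15, 15]

Answer: [15, 15]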